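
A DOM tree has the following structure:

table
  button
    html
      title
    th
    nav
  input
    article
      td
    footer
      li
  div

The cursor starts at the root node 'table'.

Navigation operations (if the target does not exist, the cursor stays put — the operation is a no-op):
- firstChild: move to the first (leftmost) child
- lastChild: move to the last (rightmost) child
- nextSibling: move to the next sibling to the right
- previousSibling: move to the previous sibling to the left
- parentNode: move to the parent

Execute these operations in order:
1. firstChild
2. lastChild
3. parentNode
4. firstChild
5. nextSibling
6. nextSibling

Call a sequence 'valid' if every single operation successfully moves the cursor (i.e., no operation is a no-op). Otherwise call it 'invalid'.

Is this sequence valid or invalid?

Answer: valid

Derivation:
After 1 (firstChild): button
After 2 (lastChild): nav
After 3 (parentNode): button
After 4 (firstChild): html
After 5 (nextSibling): th
After 6 (nextSibling): nav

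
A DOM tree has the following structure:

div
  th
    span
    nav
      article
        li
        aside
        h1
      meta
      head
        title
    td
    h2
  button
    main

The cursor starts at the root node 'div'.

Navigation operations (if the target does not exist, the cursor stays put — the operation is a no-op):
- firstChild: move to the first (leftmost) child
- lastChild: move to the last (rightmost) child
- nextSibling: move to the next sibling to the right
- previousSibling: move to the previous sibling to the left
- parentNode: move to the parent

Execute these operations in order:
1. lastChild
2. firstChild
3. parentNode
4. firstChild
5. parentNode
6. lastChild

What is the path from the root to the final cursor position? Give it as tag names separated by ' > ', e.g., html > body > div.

Answer: div > button > main

Derivation:
After 1 (lastChild): button
After 2 (firstChild): main
After 3 (parentNode): button
After 4 (firstChild): main
After 5 (parentNode): button
After 6 (lastChild): main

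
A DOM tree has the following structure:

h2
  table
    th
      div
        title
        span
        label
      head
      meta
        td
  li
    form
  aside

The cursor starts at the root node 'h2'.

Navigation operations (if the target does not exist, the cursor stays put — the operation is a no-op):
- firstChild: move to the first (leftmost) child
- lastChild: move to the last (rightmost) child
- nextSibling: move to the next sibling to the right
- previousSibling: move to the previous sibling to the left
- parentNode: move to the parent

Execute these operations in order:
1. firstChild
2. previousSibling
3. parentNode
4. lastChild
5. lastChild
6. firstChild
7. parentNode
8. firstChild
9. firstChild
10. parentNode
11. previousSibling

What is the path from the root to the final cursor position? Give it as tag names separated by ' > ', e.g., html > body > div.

After 1 (firstChild): table
After 2 (previousSibling): table (no-op, stayed)
After 3 (parentNode): h2
After 4 (lastChild): aside
After 5 (lastChild): aside (no-op, stayed)
After 6 (firstChild): aside (no-op, stayed)
After 7 (parentNode): h2
After 8 (firstChild): table
After 9 (firstChild): th
After 10 (parentNode): table
After 11 (previousSibling): table (no-op, stayed)

Answer: h2 > table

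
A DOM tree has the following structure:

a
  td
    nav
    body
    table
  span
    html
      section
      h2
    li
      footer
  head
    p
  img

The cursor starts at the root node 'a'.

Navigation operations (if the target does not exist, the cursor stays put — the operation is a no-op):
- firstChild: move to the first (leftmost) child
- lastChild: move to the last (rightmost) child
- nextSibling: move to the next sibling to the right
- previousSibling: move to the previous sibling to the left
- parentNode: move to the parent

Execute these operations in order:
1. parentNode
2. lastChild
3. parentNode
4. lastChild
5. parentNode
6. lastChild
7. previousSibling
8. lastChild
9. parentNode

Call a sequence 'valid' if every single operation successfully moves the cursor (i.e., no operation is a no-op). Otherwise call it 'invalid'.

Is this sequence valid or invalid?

Answer: invalid

Derivation:
After 1 (parentNode): a (no-op, stayed)
After 2 (lastChild): img
After 3 (parentNode): a
After 4 (lastChild): img
After 5 (parentNode): a
After 6 (lastChild): img
After 7 (previousSibling): head
After 8 (lastChild): p
After 9 (parentNode): head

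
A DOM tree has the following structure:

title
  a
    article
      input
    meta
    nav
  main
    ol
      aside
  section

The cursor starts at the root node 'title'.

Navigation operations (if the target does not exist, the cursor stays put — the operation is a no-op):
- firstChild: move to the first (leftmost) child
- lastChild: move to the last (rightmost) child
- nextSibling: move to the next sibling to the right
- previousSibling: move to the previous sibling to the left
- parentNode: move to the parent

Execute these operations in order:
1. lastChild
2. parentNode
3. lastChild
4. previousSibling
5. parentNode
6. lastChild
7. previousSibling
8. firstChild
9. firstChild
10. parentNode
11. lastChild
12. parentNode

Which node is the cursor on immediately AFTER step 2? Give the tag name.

After 1 (lastChild): section
After 2 (parentNode): title

Answer: title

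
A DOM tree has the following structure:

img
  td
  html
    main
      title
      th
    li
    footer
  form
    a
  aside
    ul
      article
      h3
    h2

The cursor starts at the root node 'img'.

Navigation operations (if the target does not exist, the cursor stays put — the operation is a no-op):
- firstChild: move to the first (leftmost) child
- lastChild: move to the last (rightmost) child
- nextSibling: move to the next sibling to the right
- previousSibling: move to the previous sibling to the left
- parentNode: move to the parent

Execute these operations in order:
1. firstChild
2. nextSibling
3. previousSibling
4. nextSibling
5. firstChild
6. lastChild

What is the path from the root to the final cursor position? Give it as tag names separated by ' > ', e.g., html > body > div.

After 1 (firstChild): td
After 2 (nextSibling): html
After 3 (previousSibling): td
After 4 (nextSibling): html
After 5 (firstChild): main
After 6 (lastChild): th

Answer: img > html > main > th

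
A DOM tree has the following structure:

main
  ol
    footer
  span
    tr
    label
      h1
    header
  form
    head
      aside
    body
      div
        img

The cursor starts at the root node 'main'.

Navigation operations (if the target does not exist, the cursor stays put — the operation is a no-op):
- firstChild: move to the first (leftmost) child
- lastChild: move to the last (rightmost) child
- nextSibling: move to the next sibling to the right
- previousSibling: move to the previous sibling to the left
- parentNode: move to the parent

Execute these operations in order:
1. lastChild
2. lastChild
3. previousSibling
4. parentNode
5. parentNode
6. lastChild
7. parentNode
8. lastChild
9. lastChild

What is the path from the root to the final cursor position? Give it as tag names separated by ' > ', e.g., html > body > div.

After 1 (lastChild): form
After 2 (lastChild): body
After 3 (previousSibling): head
After 4 (parentNode): form
After 5 (parentNode): main
After 6 (lastChild): form
After 7 (parentNode): main
After 8 (lastChild): form
After 9 (lastChild): body

Answer: main > form > body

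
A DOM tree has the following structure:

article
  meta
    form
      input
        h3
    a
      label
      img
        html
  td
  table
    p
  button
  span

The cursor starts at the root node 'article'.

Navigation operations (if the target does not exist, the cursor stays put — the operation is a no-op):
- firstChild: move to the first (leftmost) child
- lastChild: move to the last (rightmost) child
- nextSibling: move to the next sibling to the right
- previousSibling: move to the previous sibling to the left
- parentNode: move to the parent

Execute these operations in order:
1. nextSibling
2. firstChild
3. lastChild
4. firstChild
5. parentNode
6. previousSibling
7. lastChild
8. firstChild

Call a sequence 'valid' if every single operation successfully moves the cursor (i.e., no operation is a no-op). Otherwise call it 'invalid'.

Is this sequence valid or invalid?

Answer: invalid

Derivation:
After 1 (nextSibling): article (no-op, stayed)
After 2 (firstChild): meta
After 3 (lastChild): a
After 4 (firstChild): label
After 5 (parentNode): a
After 6 (previousSibling): form
After 7 (lastChild): input
After 8 (firstChild): h3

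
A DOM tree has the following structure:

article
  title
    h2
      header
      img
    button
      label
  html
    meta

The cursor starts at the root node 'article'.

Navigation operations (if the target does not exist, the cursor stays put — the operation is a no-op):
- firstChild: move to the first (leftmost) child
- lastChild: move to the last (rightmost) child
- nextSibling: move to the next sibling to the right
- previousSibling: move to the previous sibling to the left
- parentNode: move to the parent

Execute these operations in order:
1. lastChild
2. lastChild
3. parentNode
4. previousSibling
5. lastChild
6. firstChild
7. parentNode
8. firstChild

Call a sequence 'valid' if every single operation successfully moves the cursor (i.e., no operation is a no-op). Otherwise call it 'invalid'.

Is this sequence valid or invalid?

Answer: valid

Derivation:
After 1 (lastChild): html
After 2 (lastChild): meta
After 3 (parentNode): html
After 4 (previousSibling): title
After 5 (lastChild): button
After 6 (firstChild): label
After 7 (parentNode): button
After 8 (firstChild): label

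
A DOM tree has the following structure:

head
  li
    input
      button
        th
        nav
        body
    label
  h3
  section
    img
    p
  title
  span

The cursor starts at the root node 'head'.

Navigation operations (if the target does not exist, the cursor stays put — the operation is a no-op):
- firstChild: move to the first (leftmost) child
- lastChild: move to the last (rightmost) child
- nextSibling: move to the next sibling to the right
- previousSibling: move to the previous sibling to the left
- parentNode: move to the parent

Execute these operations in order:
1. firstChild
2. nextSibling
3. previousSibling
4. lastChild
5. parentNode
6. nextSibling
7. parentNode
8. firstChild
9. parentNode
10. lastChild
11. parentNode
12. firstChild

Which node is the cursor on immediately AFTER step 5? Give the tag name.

Answer: li

Derivation:
After 1 (firstChild): li
After 2 (nextSibling): h3
After 3 (previousSibling): li
After 4 (lastChild): label
After 5 (parentNode): li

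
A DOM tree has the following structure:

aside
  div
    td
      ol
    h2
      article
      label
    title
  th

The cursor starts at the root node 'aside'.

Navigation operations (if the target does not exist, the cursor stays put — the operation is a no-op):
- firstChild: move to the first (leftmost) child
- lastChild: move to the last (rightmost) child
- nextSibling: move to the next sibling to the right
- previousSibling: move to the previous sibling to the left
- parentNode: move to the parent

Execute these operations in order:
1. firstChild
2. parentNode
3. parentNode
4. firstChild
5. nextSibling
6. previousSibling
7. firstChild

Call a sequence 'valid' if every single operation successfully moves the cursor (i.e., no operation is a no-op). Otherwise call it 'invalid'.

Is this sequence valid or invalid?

After 1 (firstChild): div
After 2 (parentNode): aside
After 3 (parentNode): aside (no-op, stayed)
After 4 (firstChild): div
After 5 (nextSibling): th
After 6 (previousSibling): div
After 7 (firstChild): td

Answer: invalid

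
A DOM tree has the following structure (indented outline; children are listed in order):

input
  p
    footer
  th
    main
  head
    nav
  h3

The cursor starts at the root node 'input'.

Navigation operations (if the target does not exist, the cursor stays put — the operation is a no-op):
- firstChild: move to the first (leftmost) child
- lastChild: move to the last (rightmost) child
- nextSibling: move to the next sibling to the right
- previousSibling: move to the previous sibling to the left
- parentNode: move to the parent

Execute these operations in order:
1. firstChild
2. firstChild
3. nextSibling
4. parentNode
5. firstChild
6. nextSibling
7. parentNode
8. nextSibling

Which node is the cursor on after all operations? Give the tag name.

Answer: th

Derivation:
After 1 (firstChild): p
After 2 (firstChild): footer
After 3 (nextSibling): footer (no-op, stayed)
After 4 (parentNode): p
After 5 (firstChild): footer
After 6 (nextSibling): footer (no-op, stayed)
After 7 (parentNode): p
After 8 (nextSibling): th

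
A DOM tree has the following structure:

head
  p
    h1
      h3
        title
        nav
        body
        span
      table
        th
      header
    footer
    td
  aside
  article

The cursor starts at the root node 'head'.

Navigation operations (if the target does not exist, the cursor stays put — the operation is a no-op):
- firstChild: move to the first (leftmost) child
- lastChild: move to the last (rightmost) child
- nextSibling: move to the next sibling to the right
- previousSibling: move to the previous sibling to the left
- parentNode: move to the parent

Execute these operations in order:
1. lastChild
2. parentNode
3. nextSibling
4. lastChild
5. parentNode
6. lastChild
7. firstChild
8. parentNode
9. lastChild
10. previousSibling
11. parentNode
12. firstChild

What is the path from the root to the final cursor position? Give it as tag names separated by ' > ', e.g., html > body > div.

Answer: head > p

Derivation:
After 1 (lastChild): article
After 2 (parentNode): head
After 3 (nextSibling): head (no-op, stayed)
After 4 (lastChild): article
After 5 (parentNode): head
After 6 (lastChild): article
After 7 (firstChild): article (no-op, stayed)
After 8 (parentNode): head
After 9 (lastChild): article
After 10 (previousSibling): aside
After 11 (parentNode): head
After 12 (firstChild): p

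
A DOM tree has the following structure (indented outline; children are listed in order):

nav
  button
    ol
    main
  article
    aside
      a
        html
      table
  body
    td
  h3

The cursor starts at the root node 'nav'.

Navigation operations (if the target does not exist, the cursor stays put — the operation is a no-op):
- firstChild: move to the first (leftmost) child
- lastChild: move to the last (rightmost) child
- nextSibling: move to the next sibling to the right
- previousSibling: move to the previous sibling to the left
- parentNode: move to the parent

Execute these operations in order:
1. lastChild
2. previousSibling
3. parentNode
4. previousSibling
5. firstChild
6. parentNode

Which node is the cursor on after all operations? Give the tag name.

After 1 (lastChild): h3
After 2 (previousSibling): body
After 3 (parentNode): nav
After 4 (previousSibling): nav (no-op, stayed)
After 5 (firstChild): button
After 6 (parentNode): nav

Answer: nav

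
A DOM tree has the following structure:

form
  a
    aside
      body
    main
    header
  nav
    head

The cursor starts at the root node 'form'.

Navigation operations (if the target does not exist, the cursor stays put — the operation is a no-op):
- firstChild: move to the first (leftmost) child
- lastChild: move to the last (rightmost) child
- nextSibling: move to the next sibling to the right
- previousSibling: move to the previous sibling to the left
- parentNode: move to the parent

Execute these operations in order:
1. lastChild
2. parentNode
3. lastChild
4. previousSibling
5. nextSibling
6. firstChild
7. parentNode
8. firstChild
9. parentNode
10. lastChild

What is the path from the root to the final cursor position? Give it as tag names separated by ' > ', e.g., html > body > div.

After 1 (lastChild): nav
After 2 (parentNode): form
After 3 (lastChild): nav
After 4 (previousSibling): a
After 5 (nextSibling): nav
After 6 (firstChild): head
After 7 (parentNode): nav
After 8 (firstChild): head
After 9 (parentNode): nav
After 10 (lastChild): head

Answer: form > nav > head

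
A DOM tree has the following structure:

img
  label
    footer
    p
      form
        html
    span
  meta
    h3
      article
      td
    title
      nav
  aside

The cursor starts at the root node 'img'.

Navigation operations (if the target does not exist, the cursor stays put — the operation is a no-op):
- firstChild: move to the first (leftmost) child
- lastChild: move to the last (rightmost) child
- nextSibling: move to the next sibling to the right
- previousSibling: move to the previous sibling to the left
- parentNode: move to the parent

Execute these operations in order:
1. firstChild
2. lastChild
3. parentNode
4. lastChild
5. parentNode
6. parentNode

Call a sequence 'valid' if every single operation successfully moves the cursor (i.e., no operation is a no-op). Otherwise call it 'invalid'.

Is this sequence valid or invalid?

Answer: valid

Derivation:
After 1 (firstChild): label
After 2 (lastChild): span
After 3 (parentNode): label
After 4 (lastChild): span
After 5 (parentNode): label
After 6 (parentNode): img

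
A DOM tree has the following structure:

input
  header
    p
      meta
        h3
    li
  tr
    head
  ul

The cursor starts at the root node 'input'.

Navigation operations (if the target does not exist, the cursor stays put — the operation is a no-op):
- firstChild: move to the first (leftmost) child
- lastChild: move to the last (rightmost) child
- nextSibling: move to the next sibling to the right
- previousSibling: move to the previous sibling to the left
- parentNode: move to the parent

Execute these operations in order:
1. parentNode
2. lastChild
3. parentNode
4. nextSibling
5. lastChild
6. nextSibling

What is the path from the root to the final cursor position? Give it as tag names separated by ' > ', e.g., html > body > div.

Answer: input > ul

Derivation:
After 1 (parentNode): input (no-op, stayed)
After 2 (lastChild): ul
After 3 (parentNode): input
After 4 (nextSibling): input (no-op, stayed)
After 5 (lastChild): ul
After 6 (nextSibling): ul (no-op, stayed)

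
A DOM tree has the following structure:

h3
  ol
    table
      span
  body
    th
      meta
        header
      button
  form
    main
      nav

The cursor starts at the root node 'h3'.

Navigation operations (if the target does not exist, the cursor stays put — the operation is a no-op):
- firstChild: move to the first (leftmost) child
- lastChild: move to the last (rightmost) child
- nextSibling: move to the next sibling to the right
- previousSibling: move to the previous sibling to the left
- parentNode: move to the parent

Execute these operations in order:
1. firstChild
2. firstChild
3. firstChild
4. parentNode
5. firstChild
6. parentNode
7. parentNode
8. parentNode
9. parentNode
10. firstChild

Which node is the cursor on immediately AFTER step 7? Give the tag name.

After 1 (firstChild): ol
After 2 (firstChild): table
After 3 (firstChild): span
After 4 (parentNode): table
After 5 (firstChild): span
After 6 (parentNode): table
After 7 (parentNode): ol

Answer: ol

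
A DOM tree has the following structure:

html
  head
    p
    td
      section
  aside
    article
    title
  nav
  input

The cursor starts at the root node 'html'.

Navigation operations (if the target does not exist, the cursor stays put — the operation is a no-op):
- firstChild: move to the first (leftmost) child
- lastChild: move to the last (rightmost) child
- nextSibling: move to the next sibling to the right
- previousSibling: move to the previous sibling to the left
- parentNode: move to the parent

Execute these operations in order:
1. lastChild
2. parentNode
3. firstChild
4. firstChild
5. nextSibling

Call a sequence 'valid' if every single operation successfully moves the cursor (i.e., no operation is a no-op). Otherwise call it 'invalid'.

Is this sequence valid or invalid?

Answer: valid

Derivation:
After 1 (lastChild): input
After 2 (parentNode): html
After 3 (firstChild): head
After 4 (firstChild): p
After 5 (nextSibling): td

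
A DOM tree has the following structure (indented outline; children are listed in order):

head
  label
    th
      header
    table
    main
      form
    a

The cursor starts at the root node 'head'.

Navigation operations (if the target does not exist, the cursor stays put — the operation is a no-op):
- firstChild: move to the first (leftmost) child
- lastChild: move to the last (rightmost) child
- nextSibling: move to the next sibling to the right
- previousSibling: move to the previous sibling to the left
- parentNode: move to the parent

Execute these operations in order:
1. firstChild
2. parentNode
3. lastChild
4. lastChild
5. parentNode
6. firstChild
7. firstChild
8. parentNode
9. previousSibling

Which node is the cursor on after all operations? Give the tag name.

After 1 (firstChild): label
After 2 (parentNode): head
After 3 (lastChild): label
After 4 (lastChild): a
After 5 (parentNode): label
After 6 (firstChild): th
After 7 (firstChild): header
After 8 (parentNode): th
After 9 (previousSibling): th (no-op, stayed)

Answer: th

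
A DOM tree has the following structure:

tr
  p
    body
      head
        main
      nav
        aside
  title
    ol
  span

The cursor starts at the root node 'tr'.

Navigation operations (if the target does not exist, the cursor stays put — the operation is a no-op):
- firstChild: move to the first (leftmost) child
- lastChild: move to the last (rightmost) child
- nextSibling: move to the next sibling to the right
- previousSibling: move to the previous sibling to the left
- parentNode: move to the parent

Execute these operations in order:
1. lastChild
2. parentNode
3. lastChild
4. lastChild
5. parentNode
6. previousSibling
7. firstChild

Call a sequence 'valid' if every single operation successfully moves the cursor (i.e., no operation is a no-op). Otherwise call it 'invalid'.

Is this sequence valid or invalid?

Answer: invalid

Derivation:
After 1 (lastChild): span
After 2 (parentNode): tr
After 3 (lastChild): span
After 4 (lastChild): span (no-op, stayed)
After 5 (parentNode): tr
After 6 (previousSibling): tr (no-op, stayed)
After 7 (firstChild): p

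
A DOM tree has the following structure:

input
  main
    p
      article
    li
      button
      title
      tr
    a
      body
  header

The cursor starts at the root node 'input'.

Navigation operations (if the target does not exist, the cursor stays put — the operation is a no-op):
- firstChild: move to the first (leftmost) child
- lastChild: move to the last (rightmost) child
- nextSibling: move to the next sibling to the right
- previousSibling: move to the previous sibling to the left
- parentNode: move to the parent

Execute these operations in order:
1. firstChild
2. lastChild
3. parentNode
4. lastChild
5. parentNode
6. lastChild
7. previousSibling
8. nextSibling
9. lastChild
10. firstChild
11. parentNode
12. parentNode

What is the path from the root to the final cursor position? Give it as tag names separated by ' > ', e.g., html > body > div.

Answer: input > main

Derivation:
After 1 (firstChild): main
After 2 (lastChild): a
After 3 (parentNode): main
After 4 (lastChild): a
After 5 (parentNode): main
After 6 (lastChild): a
After 7 (previousSibling): li
After 8 (nextSibling): a
After 9 (lastChild): body
After 10 (firstChild): body (no-op, stayed)
After 11 (parentNode): a
After 12 (parentNode): main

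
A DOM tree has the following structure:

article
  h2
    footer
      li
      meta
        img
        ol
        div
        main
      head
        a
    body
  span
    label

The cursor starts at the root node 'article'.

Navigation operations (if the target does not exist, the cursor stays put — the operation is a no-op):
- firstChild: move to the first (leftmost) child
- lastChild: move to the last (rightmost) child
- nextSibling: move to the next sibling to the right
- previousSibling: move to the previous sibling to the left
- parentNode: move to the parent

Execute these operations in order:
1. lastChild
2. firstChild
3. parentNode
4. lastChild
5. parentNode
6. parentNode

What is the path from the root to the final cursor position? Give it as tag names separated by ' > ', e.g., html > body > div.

After 1 (lastChild): span
After 2 (firstChild): label
After 3 (parentNode): span
After 4 (lastChild): label
After 5 (parentNode): span
After 6 (parentNode): article

Answer: article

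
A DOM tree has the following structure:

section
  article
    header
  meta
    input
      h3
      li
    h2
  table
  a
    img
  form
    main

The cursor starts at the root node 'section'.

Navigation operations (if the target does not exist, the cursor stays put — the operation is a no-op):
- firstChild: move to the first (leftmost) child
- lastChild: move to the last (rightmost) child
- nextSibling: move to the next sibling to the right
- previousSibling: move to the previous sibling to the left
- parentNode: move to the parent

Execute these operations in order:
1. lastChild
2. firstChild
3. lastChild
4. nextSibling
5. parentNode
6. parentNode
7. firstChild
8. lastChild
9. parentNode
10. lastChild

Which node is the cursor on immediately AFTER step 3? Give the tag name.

After 1 (lastChild): form
After 2 (firstChild): main
After 3 (lastChild): main (no-op, stayed)

Answer: main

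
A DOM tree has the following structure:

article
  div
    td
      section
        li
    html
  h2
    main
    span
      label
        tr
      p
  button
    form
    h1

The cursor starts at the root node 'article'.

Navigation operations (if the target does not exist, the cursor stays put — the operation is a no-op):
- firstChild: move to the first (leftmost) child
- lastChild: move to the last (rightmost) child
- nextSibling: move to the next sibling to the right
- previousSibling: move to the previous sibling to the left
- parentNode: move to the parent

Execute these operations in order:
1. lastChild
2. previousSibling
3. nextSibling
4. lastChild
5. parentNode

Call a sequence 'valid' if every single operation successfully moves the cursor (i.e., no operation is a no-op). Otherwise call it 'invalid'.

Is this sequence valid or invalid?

After 1 (lastChild): button
After 2 (previousSibling): h2
After 3 (nextSibling): button
After 4 (lastChild): h1
After 5 (parentNode): button

Answer: valid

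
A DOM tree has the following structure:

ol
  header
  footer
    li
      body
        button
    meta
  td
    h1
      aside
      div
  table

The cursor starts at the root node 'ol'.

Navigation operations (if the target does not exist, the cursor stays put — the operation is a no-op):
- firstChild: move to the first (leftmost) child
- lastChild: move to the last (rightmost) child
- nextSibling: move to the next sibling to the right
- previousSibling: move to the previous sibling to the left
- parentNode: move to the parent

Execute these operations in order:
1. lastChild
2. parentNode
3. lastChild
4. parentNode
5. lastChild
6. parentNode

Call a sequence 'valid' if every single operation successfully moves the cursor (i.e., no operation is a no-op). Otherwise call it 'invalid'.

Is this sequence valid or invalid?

After 1 (lastChild): table
After 2 (parentNode): ol
After 3 (lastChild): table
After 4 (parentNode): ol
After 5 (lastChild): table
After 6 (parentNode): ol

Answer: valid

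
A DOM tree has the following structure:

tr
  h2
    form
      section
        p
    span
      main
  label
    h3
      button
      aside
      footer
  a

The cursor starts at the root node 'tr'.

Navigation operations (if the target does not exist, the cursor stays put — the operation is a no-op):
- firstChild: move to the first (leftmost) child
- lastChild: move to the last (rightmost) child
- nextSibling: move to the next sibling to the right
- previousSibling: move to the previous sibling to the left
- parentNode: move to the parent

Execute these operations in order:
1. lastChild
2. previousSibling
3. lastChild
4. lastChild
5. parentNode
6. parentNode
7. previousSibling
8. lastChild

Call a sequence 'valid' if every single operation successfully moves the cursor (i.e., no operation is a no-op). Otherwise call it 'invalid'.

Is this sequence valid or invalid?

Answer: valid

Derivation:
After 1 (lastChild): a
After 2 (previousSibling): label
After 3 (lastChild): h3
After 4 (lastChild): footer
After 5 (parentNode): h3
After 6 (parentNode): label
After 7 (previousSibling): h2
After 8 (lastChild): span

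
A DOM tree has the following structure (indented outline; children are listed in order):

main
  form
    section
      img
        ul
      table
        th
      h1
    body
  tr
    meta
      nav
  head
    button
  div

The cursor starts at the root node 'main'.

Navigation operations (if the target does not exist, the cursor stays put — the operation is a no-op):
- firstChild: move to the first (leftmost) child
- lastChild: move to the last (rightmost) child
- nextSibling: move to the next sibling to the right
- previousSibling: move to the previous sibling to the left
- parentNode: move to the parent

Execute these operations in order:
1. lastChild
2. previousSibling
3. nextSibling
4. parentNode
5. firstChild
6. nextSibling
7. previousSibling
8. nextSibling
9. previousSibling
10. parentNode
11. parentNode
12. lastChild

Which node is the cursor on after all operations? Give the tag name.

After 1 (lastChild): div
After 2 (previousSibling): head
After 3 (nextSibling): div
After 4 (parentNode): main
After 5 (firstChild): form
After 6 (nextSibling): tr
After 7 (previousSibling): form
After 8 (nextSibling): tr
After 9 (previousSibling): form
After 10 (parentNode): main
After 11 (parentNode): main (no-op, stayed)
After 12 (lastChild): div

Answer: div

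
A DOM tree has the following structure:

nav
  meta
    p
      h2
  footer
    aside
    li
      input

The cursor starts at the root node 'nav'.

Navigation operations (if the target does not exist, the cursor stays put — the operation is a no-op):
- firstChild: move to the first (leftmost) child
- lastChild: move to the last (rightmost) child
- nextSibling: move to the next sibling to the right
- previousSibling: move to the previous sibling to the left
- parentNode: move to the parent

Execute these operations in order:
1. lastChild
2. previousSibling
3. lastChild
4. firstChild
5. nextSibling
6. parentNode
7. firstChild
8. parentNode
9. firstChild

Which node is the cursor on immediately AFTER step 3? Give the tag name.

Answer: p

Derivation:
After 1 (lastChild): footer
After 2 (previousSibling): meta
After 3 (lastChild): p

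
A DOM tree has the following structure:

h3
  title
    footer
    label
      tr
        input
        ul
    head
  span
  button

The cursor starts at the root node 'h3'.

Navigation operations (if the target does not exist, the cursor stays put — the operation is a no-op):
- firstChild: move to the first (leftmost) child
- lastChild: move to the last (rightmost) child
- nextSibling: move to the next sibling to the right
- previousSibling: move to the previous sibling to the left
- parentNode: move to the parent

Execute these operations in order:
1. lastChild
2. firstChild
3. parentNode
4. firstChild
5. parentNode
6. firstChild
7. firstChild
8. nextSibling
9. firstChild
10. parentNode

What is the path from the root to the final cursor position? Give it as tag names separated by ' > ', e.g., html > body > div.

After 1 (lastChild): button
After 2 (firstChild): button (no-op, stayed)
After 3 (parentNode): h3
After 4 (firstChild): title
After 5 (parentNode): h3
After 6 (firstChild): title
After 7 (firstChild): footer
After 8 (nextSibling): label
After 9 (firstChild): tr
After 10 (parentNode): label

Answer: h3 > title > label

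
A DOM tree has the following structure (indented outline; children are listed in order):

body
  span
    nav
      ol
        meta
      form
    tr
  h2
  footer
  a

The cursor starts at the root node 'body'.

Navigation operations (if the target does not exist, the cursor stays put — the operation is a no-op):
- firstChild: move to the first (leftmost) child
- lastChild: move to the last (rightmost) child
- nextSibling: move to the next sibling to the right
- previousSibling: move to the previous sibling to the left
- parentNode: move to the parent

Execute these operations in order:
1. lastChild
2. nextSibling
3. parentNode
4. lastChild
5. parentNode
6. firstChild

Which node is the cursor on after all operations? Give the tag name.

Answer: span

Derivation:
After 1 (lastChild): a
After 2 (nextSibling): a (no-op, stayed)
After 3 (parentNode): body
After 4 (lastChild): a
After 5 (parentNode): body
After 6 (firstChild): span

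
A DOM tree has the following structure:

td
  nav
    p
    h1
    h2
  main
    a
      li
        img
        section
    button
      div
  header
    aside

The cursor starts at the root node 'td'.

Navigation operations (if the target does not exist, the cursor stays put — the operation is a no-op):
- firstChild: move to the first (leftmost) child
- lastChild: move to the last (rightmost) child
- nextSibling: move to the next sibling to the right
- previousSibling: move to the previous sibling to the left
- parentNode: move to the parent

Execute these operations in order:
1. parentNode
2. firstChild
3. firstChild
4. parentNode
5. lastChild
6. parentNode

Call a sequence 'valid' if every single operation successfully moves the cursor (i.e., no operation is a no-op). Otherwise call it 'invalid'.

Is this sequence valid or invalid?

Answer: invalid

Derivation:
After 1 (parentNode): td (no-op, stayed)
After 2 (firstChild): nav
After 3 (firstChild): p
After 4 (parentNode): nav
After 5 (lastChild): h2
After 6 (parentNode): nav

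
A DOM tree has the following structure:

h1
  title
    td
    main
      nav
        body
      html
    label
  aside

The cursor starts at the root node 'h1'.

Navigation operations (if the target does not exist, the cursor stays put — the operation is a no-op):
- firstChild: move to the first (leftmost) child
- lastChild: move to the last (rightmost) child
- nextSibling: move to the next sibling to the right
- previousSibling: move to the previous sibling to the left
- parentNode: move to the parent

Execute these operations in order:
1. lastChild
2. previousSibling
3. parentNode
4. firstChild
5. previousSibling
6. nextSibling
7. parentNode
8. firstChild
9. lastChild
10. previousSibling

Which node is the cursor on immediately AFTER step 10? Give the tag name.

After 1 (lastChild): aside
After 2 (previousSibling): title
After 3 (parentNode): h1
After 4 (firstChild): title
After 5 (previousSibling): title (no-op, stayed)
After 6 (nextSibling): aside
After 7 (parentNode): h1
After 8 (firstChild): title
After 9 (lastChild): label
After 10 (previousSibling): main

Answer: main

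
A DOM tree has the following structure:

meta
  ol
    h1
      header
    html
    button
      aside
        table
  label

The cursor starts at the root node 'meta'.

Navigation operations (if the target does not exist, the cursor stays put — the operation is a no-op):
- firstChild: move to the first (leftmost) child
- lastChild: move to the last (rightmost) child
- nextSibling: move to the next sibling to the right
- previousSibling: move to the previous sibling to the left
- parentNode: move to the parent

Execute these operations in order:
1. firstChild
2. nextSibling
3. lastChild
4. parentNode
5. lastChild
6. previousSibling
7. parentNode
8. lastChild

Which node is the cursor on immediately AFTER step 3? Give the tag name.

After 1 (firstChild): ol
After 2 (nextSibling): label
After 3 (lastChild): label (no-op, stayed)

Answer: label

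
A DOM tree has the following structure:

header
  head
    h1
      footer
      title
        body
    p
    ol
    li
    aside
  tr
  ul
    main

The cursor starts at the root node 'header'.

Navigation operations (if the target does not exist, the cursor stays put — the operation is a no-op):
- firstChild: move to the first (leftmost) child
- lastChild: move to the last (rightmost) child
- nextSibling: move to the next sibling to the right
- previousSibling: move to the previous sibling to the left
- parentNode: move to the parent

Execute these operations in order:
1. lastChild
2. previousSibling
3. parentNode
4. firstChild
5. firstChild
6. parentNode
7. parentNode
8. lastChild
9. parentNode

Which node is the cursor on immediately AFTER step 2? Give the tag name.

After 1 (lastChild): ul
After 2 (previousSibling): tr

Answer: tr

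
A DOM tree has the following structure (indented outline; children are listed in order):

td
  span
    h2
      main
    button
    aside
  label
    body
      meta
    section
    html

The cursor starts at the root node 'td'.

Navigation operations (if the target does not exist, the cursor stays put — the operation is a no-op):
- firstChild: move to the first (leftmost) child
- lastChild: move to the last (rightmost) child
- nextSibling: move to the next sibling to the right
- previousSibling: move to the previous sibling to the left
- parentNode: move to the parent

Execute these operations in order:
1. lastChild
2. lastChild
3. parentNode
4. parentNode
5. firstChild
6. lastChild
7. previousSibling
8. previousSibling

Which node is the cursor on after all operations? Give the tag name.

Answer: h2

Derivation:
After 1 (lastChild): label
After 2 (lastChild): html
After 3 (parentNode): label
After 4 (parentNode): td
After 5 (firstChild): span
After 6 (lastChild): aside
After 7 (previousSibling): button
After 8 (previousSibling): h2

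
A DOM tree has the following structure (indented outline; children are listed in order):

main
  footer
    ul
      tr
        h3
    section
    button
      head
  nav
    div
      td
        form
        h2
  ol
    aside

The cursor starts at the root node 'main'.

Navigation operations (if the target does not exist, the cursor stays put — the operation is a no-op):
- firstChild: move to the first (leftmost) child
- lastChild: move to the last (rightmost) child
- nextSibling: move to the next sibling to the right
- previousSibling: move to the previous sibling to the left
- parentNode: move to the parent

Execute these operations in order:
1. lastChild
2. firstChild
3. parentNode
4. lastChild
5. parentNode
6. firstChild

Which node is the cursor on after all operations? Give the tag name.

After 1 (lastChild): ol
After 2 (firstChild): aside
After 3 (parentNode): ol
After 4 (lastChild): aside
After 5 (parentNode): ol
After 6 (firstChild): aside

Answer: aside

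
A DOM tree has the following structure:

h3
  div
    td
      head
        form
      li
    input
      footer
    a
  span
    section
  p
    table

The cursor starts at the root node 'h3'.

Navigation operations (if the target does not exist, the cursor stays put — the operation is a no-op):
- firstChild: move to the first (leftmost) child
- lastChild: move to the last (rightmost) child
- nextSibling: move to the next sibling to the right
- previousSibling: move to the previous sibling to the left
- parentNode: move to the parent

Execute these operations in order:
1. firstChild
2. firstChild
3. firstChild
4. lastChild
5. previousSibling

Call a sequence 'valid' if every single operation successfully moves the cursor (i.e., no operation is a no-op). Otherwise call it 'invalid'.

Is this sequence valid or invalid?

Answer: invalid

Derivation:
After 1 (firstChild): div
After 2 (firstChild): td
After 3 (firstChild): head
After 4 (lastChild): form
After 5 (previousSibling): form (no-op, stayed)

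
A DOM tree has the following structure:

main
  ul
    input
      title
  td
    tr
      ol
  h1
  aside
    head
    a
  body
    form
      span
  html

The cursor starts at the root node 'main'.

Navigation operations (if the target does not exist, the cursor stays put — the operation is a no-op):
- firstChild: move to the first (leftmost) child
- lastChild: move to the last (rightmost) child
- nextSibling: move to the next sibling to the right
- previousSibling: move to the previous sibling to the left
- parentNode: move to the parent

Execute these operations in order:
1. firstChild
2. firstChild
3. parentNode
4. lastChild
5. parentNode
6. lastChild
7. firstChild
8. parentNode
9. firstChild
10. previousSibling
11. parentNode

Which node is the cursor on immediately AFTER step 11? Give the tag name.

After 1 (firstChild): ul
After 2 (firstChild): input
After 3 (parentNode): ul
After 4 (lastChild): input
After 5 (parentNode): ul
After 6 (lastChild): input
After 7 (firstChild): title
After 8 (parentNode): input
After 9 (firstChild): title
After 10 (previousSibling): title (no-op, stayed)
After 11 (parentNode): input

Answer: input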